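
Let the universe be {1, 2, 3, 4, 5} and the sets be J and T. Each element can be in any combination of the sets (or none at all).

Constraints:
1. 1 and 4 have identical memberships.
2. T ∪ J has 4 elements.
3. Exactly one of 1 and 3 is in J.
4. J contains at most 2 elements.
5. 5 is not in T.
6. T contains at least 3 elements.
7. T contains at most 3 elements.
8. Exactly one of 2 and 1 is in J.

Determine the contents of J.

J = {2, 3}

From (5): 5 ∉ T.
Suppose 1 ∈ J: no assignment then satisfies all the clues, so 1 ∉ J.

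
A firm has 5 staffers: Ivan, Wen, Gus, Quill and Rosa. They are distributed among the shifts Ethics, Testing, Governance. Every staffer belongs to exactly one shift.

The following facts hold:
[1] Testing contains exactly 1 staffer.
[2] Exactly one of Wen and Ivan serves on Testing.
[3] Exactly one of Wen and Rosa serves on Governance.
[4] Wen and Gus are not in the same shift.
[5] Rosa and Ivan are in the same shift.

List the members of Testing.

Testing = {Wen}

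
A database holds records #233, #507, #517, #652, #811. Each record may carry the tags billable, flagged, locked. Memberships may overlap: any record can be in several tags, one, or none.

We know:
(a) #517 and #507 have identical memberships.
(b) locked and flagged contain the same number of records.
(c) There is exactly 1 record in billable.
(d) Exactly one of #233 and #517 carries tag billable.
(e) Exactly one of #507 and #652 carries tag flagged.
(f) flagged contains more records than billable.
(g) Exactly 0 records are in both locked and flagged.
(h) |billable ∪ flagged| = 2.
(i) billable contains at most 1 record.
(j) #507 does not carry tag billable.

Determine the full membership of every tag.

billable = {#233}; flagged = {#233, #652}; locked = {#507, #517}

From (j): #507 ∉ billable.
(a): #517 matches #507: #517 ∉ billable.
(d) (exactly one): #233 ∈ billable.
(i): billable already has 1, so the rest are out.
Suppose #233 ∉ flagged: no assignment then satisfies all the clues, so #233 ∈ flagged.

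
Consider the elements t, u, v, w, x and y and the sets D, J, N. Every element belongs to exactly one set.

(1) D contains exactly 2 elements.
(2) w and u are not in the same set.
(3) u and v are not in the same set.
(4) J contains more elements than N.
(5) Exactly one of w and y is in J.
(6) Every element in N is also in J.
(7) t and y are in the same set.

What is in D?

D = {v, w}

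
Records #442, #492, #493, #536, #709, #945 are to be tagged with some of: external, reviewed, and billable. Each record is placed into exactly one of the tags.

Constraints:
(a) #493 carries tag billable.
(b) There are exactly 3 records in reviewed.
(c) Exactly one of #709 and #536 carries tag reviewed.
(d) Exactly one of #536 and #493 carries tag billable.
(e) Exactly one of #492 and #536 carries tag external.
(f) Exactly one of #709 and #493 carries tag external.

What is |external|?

2

From (a): #493 ∈ billable.
(d) (exactly one): #536 ∉ billable.
(f) (exactly one): #709 ∈ external.
(c) (exactly one): #536 ∈ reviewed.
(e) (exactly one): #492 ∈ external.
(b): only 3 candidates remain for reviewed, so all are in.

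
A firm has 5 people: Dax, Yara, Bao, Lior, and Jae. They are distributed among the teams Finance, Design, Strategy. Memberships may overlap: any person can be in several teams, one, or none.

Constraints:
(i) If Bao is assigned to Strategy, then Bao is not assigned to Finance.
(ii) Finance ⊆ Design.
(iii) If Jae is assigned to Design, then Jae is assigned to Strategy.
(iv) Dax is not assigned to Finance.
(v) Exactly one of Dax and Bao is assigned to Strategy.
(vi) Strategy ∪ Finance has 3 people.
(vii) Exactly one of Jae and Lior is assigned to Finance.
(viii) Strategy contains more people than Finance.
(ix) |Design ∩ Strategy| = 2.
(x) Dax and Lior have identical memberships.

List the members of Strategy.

Strategy = {Bao, Jae, Yara}

From (iv): Dax ∉ Finance.
(x): Lior matches Dax: Lior ∉ Finance.
(vii) (exactly one): Jae ∈ Finance.
(ii) with Jae ∈ Finance: Jae ∈ Design.
(iii): Jae ∈ Strategy.
Suppose Dax ∈ Strategy: no assignment then satisfies all the clues, so Dax ∉ Strategy.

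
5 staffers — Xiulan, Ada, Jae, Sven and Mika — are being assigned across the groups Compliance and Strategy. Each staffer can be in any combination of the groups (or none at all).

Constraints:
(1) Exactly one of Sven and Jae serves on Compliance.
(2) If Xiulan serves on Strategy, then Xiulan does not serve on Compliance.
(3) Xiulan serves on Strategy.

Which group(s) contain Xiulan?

Xiulan: Strategy

From (3): Xiulan ∈ Strategy.
(2): Xiulan ∉ Compliance.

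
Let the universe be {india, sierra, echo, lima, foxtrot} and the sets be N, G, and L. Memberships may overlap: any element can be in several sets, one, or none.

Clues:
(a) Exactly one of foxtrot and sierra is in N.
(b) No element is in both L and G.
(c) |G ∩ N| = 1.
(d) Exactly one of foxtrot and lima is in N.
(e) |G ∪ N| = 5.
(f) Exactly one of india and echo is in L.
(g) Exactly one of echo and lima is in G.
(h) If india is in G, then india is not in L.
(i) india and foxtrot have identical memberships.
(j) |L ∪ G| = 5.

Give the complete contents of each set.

N = {echo, lima, sierra}; G = {foxtrot, india, lima}; L = {echo, sierra}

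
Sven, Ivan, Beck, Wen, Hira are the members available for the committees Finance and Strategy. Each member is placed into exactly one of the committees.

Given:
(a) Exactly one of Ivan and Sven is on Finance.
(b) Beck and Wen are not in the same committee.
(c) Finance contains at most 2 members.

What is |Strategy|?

3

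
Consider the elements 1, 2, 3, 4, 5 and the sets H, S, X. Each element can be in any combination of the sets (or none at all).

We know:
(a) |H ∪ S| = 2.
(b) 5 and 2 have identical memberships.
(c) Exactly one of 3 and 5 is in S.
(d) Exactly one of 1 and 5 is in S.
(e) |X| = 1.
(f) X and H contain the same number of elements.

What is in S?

S = {1, 3}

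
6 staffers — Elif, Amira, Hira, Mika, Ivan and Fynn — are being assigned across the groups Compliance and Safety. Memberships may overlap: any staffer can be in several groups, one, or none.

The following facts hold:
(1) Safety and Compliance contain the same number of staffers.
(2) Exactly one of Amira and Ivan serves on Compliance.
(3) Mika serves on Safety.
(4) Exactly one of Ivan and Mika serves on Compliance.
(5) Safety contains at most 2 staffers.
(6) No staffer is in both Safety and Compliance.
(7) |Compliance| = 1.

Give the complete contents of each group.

Compliance = {Ivan}; Safety = {Mika}

From (3): Mika ∈ Safety.
(6) (disjoint): Mika ∉ Compliance.
(4) (exactly one): Ivan ∈ Compliance.
(6) (disjoint): Ivan ∉ Safety.
(7): Compliance already has 1, so the rest are out.
Suppose Elif ∈ Safety: no assignment then satisfies all the clues, so Elif ∉ Safety.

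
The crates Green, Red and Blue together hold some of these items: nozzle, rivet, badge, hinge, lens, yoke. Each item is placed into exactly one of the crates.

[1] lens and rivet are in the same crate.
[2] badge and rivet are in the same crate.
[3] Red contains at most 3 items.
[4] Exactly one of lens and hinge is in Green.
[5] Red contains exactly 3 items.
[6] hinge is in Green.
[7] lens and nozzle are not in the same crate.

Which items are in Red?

Red = {badge, lens, rivet}

From (6): hinge ∈ Green.
(4) (exactly one): lens ∉ Green.
(1): rivet matches lens: rivet ∉ Green.
(2): badge matches rivet: badge ∉ Green.
Suppose nozzle ∈ Red: no assignment then satisfies all the clues, so nozzle ∉ Red.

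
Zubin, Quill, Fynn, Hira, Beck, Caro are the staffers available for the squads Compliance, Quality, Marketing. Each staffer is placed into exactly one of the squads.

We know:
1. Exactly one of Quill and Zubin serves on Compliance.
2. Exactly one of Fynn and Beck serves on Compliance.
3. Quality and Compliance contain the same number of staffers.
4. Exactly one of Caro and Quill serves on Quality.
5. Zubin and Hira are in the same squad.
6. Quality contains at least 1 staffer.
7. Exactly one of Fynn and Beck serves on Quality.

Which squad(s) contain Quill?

Quill: Compliance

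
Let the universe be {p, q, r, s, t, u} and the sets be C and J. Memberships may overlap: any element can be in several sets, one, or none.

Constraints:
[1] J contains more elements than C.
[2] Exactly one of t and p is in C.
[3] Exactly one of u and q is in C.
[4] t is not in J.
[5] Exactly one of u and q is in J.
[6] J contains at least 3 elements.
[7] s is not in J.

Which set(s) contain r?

r: J

From (4): t ∉ J.
From (7): s ∉ J.
Suppose r ∈ C: no assignment then satisfies all the clues, so r ∉ C.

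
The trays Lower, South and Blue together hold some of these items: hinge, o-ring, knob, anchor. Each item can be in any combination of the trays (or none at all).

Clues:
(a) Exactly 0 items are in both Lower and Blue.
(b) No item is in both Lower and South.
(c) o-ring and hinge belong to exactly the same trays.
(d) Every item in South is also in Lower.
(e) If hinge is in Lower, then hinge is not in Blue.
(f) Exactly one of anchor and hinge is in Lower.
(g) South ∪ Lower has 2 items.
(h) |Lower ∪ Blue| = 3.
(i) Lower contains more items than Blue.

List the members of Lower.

Lower = {hinge, o-ring}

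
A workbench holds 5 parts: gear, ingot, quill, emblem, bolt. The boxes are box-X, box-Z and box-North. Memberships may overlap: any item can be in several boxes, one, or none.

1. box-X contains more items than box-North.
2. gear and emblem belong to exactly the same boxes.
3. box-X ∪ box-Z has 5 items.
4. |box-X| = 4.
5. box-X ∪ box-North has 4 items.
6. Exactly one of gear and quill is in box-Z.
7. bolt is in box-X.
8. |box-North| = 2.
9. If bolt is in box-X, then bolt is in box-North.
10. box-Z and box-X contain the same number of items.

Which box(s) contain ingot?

ingot: box-Z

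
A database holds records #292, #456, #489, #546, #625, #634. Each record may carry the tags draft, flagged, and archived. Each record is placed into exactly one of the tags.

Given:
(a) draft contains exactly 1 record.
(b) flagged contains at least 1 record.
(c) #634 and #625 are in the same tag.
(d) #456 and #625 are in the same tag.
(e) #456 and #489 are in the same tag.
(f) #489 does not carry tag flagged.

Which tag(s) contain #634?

#634: archived

From (f): #489 ∉ flagged.
(e): #456 matches #489: #456 ∉ flagged.
(d): #625 matches #456: #625 ∉ flagged.
(c): #634 matches #625: #634 ∉ flagged.
Suppose #634 ∈ draft: no assignment then satisfies all the clues, so #634 ∉ draft.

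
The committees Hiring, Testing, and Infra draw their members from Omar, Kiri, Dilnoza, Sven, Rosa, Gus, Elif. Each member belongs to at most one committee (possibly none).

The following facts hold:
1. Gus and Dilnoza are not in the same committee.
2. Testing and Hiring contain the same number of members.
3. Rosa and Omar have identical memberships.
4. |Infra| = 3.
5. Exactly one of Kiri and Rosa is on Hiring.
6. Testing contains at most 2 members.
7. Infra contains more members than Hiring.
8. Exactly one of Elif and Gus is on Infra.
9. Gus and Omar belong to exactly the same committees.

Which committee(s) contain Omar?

Omar: Infra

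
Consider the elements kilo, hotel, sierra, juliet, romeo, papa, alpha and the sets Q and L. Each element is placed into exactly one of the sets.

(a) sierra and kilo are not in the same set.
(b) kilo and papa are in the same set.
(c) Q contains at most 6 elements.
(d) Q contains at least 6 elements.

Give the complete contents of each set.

Q = {alpha, hotel, juliet, kilo, papa, romeo}; L = {sierra}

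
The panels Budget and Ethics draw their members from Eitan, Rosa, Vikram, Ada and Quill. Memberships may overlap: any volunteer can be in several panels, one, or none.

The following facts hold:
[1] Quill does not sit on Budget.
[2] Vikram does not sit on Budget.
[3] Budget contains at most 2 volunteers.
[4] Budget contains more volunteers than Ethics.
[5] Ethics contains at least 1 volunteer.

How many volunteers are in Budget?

2

From (1): Quill ∉ Budget.
From (2): Vikram ∉ Budget.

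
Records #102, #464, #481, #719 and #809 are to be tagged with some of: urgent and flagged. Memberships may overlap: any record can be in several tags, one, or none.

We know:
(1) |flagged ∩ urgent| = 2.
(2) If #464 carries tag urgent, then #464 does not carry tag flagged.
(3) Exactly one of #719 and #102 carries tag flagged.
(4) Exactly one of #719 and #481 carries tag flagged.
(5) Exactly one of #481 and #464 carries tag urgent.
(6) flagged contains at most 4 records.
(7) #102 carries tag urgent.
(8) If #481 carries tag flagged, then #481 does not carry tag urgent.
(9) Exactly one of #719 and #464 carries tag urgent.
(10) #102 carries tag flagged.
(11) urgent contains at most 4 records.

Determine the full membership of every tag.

urgent = {#102, #464, #809}; flagged = {#102, #481, #809}

From (7): #102 ∈ urgent.
From (10): #102 ∈ flagged.
(3) (exactly one): #719 ∉ flagged.
(4) (exactly one): #481 ∈ flagged.
(8): #481 ∉ urgent.
(5) (exactly one): #464 ∈ urgent.
(9) (exactly one): #719 ∉ urgent.
(2): #464 ∉ flagged.
Suppose #809 ∉ urgent: no assignment then satisfies all the clues, so #809 ∈ urgent.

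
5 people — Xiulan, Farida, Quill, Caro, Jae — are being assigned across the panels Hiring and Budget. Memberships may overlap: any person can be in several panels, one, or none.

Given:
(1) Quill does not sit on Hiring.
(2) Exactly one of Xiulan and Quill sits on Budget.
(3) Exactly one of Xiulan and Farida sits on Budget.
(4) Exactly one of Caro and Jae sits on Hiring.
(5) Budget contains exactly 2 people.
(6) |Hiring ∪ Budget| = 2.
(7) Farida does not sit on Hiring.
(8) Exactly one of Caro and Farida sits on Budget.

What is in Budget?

Budget = {Caro, Xiulan}

From (1): Quill ∉ Hiring.
From (7): Farida ∉ Hiring.
Suppose Xiulan ∉ Budget: no assignment then satisfies all the clues, so Xiulan ∈ Budget.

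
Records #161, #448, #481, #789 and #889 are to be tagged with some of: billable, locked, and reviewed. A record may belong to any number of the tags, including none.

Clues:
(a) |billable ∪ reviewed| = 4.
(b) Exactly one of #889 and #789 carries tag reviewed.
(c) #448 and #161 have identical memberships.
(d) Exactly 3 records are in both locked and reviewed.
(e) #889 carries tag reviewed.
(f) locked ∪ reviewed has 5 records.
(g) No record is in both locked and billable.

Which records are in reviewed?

reviewed = {#161, #448, #481, #889}

From (e): #889 ∈ reviewed.
(b) (exactly one): #789 ∉ reviewed.
Suppose #161 ∉ reviewed: no assignment then satisfies all the clues, so #161 ∈ reviewed.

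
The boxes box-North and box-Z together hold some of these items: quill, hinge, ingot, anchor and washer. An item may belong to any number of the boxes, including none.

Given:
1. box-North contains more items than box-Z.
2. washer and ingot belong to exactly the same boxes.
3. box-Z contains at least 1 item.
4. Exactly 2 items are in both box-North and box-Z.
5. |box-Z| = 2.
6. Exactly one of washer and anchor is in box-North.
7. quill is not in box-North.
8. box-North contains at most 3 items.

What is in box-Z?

box-Z = {ingot, washer}

From (7): quill ∉ box-North.
Suppose quill ∈ box-Z: no assignment then satisfies all the clues, so quill ∉ box-Z.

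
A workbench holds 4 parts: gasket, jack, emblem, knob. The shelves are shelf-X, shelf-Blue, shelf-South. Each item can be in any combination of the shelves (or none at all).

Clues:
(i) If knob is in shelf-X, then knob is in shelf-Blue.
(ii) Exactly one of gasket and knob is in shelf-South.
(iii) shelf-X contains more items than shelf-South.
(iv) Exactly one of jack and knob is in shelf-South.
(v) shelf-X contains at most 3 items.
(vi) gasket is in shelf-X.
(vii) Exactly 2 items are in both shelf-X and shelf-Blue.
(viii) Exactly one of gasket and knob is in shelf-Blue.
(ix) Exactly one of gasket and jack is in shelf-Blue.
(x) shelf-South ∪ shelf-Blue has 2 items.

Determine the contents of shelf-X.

shelf-X = {gasket, jack, knob}

From (vi): gasket ∈ shelf-X.
Suppose jack ∉ shelf-X: no assignment then satisfies all the clues, so jack ∈ shelf-X.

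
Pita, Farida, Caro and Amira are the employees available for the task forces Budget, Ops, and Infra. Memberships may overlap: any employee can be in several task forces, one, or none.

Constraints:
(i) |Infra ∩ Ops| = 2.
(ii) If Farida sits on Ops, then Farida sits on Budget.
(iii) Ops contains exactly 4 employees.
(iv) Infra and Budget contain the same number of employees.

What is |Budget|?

(iii): only 4 candidates remain for Ops, so all are in.
(ii): Farida ∈ Budget.

2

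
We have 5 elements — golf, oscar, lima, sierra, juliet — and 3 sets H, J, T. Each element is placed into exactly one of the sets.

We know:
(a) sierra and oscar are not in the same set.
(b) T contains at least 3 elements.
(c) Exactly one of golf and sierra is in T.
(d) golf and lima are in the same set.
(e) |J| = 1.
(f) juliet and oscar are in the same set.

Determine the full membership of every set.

H = {}; J = {sierra}; T = {golf, juliet, lima, oscar}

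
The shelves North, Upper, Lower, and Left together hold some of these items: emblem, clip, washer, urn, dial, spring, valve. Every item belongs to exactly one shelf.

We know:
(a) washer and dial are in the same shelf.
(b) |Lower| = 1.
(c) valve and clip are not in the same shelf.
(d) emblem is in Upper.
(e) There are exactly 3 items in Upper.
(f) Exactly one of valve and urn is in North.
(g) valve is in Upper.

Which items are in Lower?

Lower = {clip}

From (d): emblem ∈ Upper.
From (g): valve ∈ Upper.
(c): clip ∉ Upper.
(f) (exactly one): urn ∈ North.
Suppose clip ∉ Lower: no assignment then satisfies all the clues, so clip ∈ Lower.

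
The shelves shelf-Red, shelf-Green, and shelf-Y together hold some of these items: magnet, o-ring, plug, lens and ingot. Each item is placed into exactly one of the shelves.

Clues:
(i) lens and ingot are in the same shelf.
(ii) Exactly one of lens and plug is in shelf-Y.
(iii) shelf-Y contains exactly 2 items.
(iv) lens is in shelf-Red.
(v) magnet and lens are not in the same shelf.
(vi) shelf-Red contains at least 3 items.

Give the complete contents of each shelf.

From (iv): lens ∈ shelf-Red.
(i): ingot matches lens: ingot ∈ shelf-Red.
(ii) (exactly one): plug ∈ shelf-Y.
(v): magnet ∉ shelf-Red.
(vi): only 3 candidates remain for shelf-Red, so all are in.
(iii): only 2 candidates remain for shelf-Y, so all are in.

shelf-Red = {ingot, lens, o-ring}; shelf-Green = {}; shelf-Y = {magnet, plug}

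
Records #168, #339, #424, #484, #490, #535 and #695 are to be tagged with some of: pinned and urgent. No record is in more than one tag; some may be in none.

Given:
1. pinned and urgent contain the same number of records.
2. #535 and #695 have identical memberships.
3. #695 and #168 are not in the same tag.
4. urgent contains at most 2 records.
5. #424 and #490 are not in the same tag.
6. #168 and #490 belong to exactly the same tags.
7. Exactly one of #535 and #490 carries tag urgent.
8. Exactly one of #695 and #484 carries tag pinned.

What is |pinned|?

2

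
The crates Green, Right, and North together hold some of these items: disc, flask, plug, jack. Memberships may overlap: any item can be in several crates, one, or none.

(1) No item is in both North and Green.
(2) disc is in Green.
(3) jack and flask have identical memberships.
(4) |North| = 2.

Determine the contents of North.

North = {flask, jack}

From (2): disc ∈ Green.
(1) (disjoint): disc ∉ North.
Suppose flask ∉ North: no assignment then satisfies all the clues, so flask ∈ North.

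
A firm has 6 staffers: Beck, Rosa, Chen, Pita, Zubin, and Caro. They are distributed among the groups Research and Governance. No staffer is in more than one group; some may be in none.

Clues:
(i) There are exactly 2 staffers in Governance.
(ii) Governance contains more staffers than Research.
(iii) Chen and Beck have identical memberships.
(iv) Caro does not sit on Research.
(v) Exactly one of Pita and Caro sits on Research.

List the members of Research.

Research = {Pita}

From (iv): Caro ∉ Research.
(v) (exactly one): Pita ∈ Research.
Suppose Beck ∈ Research: no assignment then satisfies all the clues, so Beck ∉ Research.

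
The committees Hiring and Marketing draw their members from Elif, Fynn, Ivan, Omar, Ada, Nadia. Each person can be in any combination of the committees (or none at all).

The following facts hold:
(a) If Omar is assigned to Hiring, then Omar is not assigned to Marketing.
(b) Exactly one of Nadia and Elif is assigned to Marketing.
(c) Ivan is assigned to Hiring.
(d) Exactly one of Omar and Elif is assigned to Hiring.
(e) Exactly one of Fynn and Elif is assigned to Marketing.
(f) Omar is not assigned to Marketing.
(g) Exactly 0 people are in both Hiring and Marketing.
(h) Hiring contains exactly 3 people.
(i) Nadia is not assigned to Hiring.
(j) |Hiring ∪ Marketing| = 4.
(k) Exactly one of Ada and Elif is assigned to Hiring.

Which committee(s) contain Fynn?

Fynn: none

From (c): Ivan ∈ Hiring.
From (f): Omar ∉ Marketing.
From (i): Nadia ∉ Hiring.
Suppose Fynn ∈ Hiring: no assignment then satisfies all the clues, so Fynn ∉ Hiring.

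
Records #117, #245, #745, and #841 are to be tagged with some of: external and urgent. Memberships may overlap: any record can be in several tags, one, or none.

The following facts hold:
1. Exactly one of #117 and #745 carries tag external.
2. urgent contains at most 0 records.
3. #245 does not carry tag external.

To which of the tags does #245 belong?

#245: none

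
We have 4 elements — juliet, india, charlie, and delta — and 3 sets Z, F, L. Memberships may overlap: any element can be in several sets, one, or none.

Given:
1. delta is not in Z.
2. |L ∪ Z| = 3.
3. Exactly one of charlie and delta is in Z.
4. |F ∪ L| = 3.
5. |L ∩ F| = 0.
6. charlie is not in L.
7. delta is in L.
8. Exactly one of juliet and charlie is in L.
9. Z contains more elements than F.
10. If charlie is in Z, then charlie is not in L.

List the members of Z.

Z = {charlie, juliet}

From (1): delta ∉ Z.
From (6): charlie ∉ L.
From (7): delta ∈ L.
(3) (exactly one): charlie ∈ Z.
(8) (exactly one): juliet ∈ L.
Suppose juliet ∉ Z: no assignment then satisfies all the clues, so juliet ∈ Z.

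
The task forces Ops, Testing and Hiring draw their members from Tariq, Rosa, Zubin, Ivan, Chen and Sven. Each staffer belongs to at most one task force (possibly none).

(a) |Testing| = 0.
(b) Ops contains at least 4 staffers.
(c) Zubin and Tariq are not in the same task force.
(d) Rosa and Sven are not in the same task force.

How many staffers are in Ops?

4

(a): Testing already has 0, so the rest are out.
Suppose Ivan ∉ Ops: no assignment then satisfies all the clues, so Ivan ∈ Ops.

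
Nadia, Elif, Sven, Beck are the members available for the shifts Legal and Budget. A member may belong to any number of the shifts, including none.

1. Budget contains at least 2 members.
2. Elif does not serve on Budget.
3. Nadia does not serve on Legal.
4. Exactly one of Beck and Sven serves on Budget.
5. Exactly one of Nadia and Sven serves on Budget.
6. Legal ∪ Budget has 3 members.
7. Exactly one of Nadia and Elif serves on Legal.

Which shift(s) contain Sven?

Sven: none

From (2): Elif ∉ Budget.
From (3): Nadia ∉ Legal.
(7) (exactly one): Elif ∈ Legal.
Suppose Sven ∈ Legal: no assignment then satisfies all the clues, so Sven ∉ Legal.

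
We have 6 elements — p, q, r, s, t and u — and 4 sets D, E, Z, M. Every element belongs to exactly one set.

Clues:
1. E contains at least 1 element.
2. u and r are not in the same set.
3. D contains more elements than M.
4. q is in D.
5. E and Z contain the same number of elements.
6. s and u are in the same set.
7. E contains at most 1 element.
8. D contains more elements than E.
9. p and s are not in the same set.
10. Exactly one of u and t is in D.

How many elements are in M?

1

From (4): q ∈ D.
Suppose p ∈ D: no assignment then satisfies all the clues, so p ∉ D.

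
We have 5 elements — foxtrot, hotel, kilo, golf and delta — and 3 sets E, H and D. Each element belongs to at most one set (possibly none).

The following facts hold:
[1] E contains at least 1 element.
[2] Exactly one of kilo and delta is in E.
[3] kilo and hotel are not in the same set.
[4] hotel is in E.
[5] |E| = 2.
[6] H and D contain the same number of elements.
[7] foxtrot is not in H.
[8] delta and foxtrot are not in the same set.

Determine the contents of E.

E = {delta, hotel}

From (4): hotel ∈ E.
From (7): foxtrot ∉ H.
(3): kilo ∉ E.
(2) (exactly one): delta ∈ E.
(5): E already has 2, so the rest are out.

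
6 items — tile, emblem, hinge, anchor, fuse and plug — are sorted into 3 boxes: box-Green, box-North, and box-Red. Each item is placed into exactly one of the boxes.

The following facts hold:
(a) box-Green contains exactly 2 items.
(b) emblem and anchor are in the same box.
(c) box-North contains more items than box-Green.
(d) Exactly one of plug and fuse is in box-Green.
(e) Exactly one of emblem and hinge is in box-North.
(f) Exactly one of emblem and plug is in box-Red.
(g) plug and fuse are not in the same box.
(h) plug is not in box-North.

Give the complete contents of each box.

box-Green = {fuse, hinge}; box-North = {anchor, emblem, tile}; box-Red = {plug}

From (h): plug ∉ box-North.
Suppose tile ∈ box-Green: no assignment then satisfies all the clues, so tile ∉ box-Green.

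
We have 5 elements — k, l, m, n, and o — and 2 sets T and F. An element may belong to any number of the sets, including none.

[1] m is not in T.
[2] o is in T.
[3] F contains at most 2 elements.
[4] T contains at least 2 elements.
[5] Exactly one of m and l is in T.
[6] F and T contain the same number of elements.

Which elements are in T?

T = {l, o}

From (1): m ∉ T.
From (2): o ∈ T.
(5) (exactly one): l ∈ T.
Suppose k ∈ T: no assignment then satisfies all the clues, so k ∉ T.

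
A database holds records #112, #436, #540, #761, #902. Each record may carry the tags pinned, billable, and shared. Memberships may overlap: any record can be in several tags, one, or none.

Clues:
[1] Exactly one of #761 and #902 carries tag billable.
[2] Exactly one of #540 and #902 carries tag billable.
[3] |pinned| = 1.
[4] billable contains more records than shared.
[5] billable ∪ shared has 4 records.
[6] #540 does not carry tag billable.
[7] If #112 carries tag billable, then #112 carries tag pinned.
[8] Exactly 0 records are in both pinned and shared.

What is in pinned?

From (6): #540 ∉ billable.
(2) (exactly one): #902 ∈ billable.
(1) (exactly one): #761 ∉ billable.
Suppose #112 ∉ pinned: no assignment then satisfies all the clues, so #112 ∈ pinned.

pinned = {#112}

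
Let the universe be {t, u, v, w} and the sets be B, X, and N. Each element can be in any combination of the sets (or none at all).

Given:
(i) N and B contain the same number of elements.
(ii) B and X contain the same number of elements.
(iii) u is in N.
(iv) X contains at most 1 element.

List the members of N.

From (iii): u ∈ N.
Suppose t ∈ N: no assignment then satisfies all the clues, so t ∉ N.

N = {u}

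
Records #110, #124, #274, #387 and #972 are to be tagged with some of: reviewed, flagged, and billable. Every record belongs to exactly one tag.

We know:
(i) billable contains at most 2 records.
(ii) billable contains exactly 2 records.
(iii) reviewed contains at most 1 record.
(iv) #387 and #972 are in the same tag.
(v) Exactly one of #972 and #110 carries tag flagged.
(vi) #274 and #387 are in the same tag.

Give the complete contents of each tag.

reviewed = {}; flagged = {#274, #387, #972}; billable = {#110, #124}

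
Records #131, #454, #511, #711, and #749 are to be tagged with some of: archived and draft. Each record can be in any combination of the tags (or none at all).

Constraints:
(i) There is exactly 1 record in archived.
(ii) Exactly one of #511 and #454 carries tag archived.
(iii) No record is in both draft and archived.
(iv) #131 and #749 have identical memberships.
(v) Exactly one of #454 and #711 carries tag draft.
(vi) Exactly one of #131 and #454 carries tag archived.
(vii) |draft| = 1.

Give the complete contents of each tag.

archived = {#454}; draft = {#711}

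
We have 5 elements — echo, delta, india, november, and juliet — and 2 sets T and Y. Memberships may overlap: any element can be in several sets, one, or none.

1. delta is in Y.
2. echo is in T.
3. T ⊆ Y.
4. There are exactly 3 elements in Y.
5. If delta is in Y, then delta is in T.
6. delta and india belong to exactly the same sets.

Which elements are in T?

From (1): delta ∈ Y.
From (2): echo ∈ T.
(3) with echo ∈ T: echo ∈ Y.
(5): delta ∈ T.
(6): india matches delta: india ∈ T.
(6): india matches delta: india ∈ Y.
(4): Y already has 3, so the rest are out.
(3) contrapositive: november ∉ T.
(3) contrapositive: juliet ∉ T.

T = {delta, echo, india}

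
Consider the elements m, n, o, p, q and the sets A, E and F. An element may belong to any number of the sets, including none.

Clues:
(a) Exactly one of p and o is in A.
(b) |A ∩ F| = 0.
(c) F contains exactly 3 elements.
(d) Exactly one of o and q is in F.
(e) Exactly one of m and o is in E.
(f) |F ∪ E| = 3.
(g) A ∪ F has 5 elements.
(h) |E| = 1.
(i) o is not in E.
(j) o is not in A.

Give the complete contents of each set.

A = {p, q}; E = {m}; F = {m, n, o}

From (i): o ∉ E.
From (j): o ∉ A.
(a) (exactly one): p ∈ A.
(e) (exactly one): m ∈ E.
(h): E already has 1, so the rest are out.
Suppose m ∈ A: no assignment then satisfies all the clues, so m ∉ A.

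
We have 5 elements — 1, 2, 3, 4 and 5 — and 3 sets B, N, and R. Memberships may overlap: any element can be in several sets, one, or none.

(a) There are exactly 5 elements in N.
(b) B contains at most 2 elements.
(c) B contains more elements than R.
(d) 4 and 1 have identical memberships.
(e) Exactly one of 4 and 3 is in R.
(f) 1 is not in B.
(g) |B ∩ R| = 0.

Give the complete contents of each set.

B = {2, 5}; N = {1, 2, 3, 4, 5}; R = {3}

From (f): 1 ∉ B.
(a): only 5 candidates remain for N, so all are in.
(d): 4 matches 1: 4 ∉ B.
Suppose 1 ∈ R: no assignment then satisfies all the clues, so 1 ∉ R.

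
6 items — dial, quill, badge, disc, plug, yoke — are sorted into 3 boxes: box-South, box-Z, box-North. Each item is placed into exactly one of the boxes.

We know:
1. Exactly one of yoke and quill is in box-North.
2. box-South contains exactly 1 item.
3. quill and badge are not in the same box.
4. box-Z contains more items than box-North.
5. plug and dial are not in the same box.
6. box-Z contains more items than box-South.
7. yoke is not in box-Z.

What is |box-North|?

2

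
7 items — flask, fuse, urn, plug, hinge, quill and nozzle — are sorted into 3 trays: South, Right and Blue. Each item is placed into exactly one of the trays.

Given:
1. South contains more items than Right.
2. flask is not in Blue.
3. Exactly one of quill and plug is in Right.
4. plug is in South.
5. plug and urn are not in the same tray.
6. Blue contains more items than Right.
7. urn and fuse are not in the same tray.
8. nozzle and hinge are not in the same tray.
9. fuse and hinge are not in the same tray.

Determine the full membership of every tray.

South = {flask, fuse, nozzle, plug}; Right = {quill}; Blue = {hinge, urn}

From (2): flask ∉ Blue.
From (4): plug ∈ South.
(3) (exactly one): quill ∈ Right.
(5): urn ∉ South.
Suppose flask ∉ South: no assignment then satisfies all the clues, so flask ∈ South.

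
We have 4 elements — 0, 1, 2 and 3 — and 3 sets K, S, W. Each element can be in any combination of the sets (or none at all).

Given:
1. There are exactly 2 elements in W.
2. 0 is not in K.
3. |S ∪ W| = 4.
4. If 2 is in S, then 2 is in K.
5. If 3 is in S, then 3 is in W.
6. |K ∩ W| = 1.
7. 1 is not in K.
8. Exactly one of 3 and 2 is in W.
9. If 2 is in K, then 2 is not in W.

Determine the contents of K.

From (2): 0 ∉ K.
From (7): 1 ∉ K.
Suppose 2 ∉ K: no assignment then satisfies all the clues, so 2 ∈ K.

K = {2, 3}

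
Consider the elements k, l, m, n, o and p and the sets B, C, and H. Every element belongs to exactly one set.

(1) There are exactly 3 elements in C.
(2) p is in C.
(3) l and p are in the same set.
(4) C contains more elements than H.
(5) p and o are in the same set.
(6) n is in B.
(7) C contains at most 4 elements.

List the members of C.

C = {l, o, p}

From (2): p ∈ C.
From (6): n ∈ B.
(3): l matches p: l ∉ B.
(3): l matches p: l ∈ C.
(5): o matches p: o ∉ B.
(5): o matches p: o ∈ C.
(1): C already has 3, so the rest are out.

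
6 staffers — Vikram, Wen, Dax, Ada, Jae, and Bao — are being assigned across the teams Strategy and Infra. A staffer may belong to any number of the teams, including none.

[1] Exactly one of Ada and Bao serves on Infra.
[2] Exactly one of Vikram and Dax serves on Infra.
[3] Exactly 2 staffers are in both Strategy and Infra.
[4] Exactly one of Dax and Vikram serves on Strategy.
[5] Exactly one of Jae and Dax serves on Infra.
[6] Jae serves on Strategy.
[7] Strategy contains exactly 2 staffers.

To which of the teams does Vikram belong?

Vikram: Infra, Strategy

From (6): Jae ∈ Strategy.
Suppose Vikram ∉ Strategy: no assignment then satisfies all the clues, so Vikram ∈ Strategy.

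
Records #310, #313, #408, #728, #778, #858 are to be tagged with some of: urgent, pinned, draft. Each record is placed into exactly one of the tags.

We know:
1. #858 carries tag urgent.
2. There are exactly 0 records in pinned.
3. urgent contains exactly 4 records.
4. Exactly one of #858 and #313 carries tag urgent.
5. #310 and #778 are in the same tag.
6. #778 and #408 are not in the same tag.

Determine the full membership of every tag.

From (1): #858 ∈ urgent.
(2): pinned already has 0, so the rest are out.
(4) (exactly one): #313 ∉ urgent.
Only one tag left: #313 ∈ draft.
Suppose #310 ∉ urgent: no assignment then satisfies all the clues, so #310 ∈ urgent.

urgent = {#310, #728, #778, #858}; pinned = {}; draft = {#313, #408}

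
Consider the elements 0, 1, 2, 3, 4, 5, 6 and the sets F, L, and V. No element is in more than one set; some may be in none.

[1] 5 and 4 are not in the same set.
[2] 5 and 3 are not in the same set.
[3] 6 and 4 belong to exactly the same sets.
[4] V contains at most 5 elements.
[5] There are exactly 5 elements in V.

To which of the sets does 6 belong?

6: V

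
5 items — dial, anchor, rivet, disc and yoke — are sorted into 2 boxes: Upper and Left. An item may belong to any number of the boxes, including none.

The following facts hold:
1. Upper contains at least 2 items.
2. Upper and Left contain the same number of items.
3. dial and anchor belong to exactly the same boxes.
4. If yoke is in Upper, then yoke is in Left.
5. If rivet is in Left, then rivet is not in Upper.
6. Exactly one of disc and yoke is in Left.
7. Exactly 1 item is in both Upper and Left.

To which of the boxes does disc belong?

disc: Upper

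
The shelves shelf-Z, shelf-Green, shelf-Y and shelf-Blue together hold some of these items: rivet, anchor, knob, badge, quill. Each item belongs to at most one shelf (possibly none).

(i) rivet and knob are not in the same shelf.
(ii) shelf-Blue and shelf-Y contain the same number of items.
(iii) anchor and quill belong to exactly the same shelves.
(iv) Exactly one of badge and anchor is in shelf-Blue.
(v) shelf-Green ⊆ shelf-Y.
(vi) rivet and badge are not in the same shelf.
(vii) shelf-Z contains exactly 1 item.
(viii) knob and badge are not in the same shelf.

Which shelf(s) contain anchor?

anchor: none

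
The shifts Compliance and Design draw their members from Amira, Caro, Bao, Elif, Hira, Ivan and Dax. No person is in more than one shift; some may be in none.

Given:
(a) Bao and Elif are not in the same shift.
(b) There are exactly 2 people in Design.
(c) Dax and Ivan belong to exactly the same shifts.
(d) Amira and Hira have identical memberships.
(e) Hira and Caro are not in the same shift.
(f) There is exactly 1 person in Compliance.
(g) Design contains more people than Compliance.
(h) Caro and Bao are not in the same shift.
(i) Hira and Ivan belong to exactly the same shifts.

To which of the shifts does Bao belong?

Bao: Compliance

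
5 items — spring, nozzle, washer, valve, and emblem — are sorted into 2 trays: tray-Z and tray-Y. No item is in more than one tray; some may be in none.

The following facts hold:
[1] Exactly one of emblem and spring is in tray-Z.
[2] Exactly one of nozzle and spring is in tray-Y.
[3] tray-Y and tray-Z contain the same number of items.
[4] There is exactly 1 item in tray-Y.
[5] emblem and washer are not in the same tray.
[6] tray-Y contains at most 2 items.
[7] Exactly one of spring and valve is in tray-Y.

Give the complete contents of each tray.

tray-Z = {emblem}; tray-Y = {spring}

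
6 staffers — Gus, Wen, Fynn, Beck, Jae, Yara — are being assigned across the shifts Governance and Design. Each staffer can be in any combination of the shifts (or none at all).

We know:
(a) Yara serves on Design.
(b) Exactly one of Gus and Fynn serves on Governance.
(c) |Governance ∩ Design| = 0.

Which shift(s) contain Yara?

Yara: Design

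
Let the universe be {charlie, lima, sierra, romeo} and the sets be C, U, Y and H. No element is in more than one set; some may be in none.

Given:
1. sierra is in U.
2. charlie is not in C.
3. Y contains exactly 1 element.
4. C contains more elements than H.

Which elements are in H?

H = {}

From (1): sierra ∈ U.
From (2): charlie ∉ C.
Suppose charlie ∈ H: no assignment then satisfies all the clues, so charlie ∉ H.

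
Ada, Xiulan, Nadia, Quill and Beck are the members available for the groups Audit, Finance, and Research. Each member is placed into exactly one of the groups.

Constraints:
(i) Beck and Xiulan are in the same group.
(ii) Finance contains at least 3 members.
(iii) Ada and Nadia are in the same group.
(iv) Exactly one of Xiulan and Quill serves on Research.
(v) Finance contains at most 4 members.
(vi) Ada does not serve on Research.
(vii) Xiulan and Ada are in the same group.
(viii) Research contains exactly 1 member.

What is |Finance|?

4

From (vi): Ada ∉ Research.
(iii): Nadia matches Ada: Nadia ∉ Research.
(vii): Xiulan matches Ada: Xiulan ∉ Research.
(i): Beck matches Xiulan: Beck ∉ Research.
(iv) (exactly one): Quill ∈ Research.
Suppose Ada ∈ Audit: no assignment then satisfies all the clues, so Ada ∉ Audit.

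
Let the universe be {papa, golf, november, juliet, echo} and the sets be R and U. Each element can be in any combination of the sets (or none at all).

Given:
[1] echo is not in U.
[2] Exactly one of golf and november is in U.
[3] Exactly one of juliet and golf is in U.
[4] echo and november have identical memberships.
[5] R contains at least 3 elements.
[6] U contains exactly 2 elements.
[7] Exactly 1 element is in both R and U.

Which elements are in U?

U = {golf, papa}

From (1): echo ∉ U.
(4): november matches echo: november ∉ U.
(2) (exactly one): golf ∈ U.
(3) (exactly one): juliet ∉ U.
(6): only 2 candidates remain for U, so all are in.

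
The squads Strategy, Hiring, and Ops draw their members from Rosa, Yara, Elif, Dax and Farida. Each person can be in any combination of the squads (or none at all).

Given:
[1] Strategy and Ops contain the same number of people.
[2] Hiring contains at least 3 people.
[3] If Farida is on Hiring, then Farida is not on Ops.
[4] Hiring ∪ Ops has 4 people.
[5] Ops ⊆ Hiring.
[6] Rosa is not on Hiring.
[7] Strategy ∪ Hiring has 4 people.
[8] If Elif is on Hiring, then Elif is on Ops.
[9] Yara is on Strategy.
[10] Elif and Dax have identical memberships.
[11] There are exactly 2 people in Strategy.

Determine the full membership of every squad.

Strategy = {Farida, Yara}; Hiring = {Dax, Elif, Farida, Yara}; Ops = {Dax, Elif}

From (6): Rosa ∉ Hiring.
From (9): Yara ∈ Strategy.
(5) contrapositive: Rosa ∉ Ops.
Suppose Rosa ∈ Strategy: no assignment then satisfies all the clues, so Rosa ∉ Strategy.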